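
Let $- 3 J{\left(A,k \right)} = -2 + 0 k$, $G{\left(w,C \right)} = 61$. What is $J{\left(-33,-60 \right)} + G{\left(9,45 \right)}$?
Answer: $\frac{185}{3} \approx 61.667$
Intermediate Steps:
$J{\left(A,k \right)} = \frac{2}{3}$ ($J{\left(A,k \right)} = - \frac{-2 + 0 k}{3} = - \frac{-2 + 0}{3} = \left(- \frac{1}{3}\right) \left(-2\right) = \frac{2}{3}$)
$J{\left(-33,-60 \right)} + G{\left(9,45 \right)} = \frac{2}{3} + 61 = \frac{185}{3}$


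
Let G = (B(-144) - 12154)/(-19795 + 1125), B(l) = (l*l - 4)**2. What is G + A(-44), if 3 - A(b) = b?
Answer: -42892618/1867 ≈ -22974.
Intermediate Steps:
B(l) = (-4 + l**2)**2 (B(l) = (l**2 - 4)**2 = (-4 + l**2)**2)
A(b) = 3 - b
G = -42980367/1867 (G = ((-4 + (-144)**2)**2 - 12154)/(-19795 + 1125) = ((-4 + 20736)**2 - 12154)/(-18670) = (20732**2 - 12154)*(-1/18670) = (429815824 - 12154)*(-1/18670) = 429803670*(-1/18670) = -42980367/1867 ≈ -23021.)
G + A(-44) = -42980367/1867 + (3 - 1*(-44)) = -42980367/1867 + (3 + 44) = -42980367/1867 + 47 = -42892618/1867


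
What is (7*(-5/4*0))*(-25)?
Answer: 0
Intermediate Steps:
(7*(-5/4*0))*(-25) = (7*0)*(-25) = 0*(-25) = 0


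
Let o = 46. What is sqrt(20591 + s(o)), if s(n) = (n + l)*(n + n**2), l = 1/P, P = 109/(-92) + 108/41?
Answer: sqrt(3632439602715)/5467 ≈ 348.62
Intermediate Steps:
P = 5467/3772 (P = 109*(-1/92) + 108*(1/41) = -109/92 + 108/41 = 5467/3772 ≈ 1.4494)
l = 3772/5467 (l = 1/(5467/3772) = 3772/5467 ≈ 0.68996)
s(n) = (3772/5467 + n)*(n + n**2) (s(n) = (n + 3772/5467)*(n + n**2) = (3772/5467 + n)*(n + n**2))
sqrt(20591 + s(o)) = sqrt(20591 + (1/5467)*46*(3772 + 5467*46**2 + 9239*46)) = sqrt(20591 + (1/5467)*46*(3772 + 5467*2116 + 424994)) = sqrt(20591 + (1/5467)*46*(3772 + 11568172 + 424994)) = sqrt(20591 + (1/5467)*46*11996938) = sqrt(20591 + 551859148/5467) = sqrt(664430145/5467) = sqrt(3632439602715)/5467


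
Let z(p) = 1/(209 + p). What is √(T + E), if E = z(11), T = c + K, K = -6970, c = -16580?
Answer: I*√284954945/110 ≈ 153.46*I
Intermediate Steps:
T = -23550 (T = -16580 - 6970 = -23550)
E = 1/220 (E = 1/(209 + 11) = 1/220 ≈ 0.0045455)
√(T + E) = √(-23550 + 1/220) = √(-5180999/220) = I*√284954945/110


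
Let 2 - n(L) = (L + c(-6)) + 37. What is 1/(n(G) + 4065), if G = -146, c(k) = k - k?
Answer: 1/4176 ≈ 0.00023946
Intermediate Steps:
c(k) = 0
n(L) = -35 - L (n(L) = 2 - ((L + 0) + 37) = 2 - (L + 37) = 2 - (37 + L) = 2 + (-37 - L) = -35 - L)
1/(n(G) + 4065) = 1/((-35 - 1*(-146)) + 4065) = 1/((-35 + 146) + 4065) = 1/(111 + 4065) = 1/4176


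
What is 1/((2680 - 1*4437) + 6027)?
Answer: 1/4270 ≈ 0.00023419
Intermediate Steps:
1/((2680 - 1*4437) + 6027) = 1/((2680 - 4437) + 6027) = 1/(-1757 + 6027) = 1/4270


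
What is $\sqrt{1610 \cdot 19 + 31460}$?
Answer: $5 \sqrt{2482} \approx 249.1$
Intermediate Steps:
$\sqrt{1610 \cdot 19 + 31460} = \sqrt{30590 + 31460} = \sqrt{62050} = 5 \sqrt{2482}$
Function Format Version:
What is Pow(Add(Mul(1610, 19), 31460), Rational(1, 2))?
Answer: Mul(5, Pow(2482, Rational(1, 2))) ≈ 249.10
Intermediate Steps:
Pow(Add(Mul(1610, 19), 31460), Rational(1, 2)) = Pow(Add(30590, 31460), Rational(1, 2)) = Pow(62050, Rational(1, 2)) = Mul(5, Pow(2482, Rational(1, 2)))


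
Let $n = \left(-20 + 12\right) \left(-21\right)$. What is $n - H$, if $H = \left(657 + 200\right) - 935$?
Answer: $246$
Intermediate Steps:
$n = 168$ ($n = \left(-8\right) \left(-21\right) = 168$)
$H = -78$ ($H = 857 - 935 = -78$)
$n - H = 168 - -78 = 168 + 78 = 246$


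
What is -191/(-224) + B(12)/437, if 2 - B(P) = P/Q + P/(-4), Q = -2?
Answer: 85931/97888 ≈ 0.87785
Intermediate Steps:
B(P) = 2 + 3*P/4 (B(P) = 2 - (P/(-2) + P/(-4)) = 2 - (P*(-½) + P*(-¼)) = 2 - (-P/2 - P/4) = 2 - (-3)*P/4 = 2 + 3*P/4)
-191/(-224) + B(12)/437 = -191/(-224) + (2 + (¾)*12)/437 = -191*(-1/224) + (2 + 9)*(1/437) = 191/224 + 11*(1/437) = 191/224 + 11/437 = 85931/97888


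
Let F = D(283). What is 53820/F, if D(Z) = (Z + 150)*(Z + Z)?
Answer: 26910/122539 ≈ 0.21960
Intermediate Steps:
D(Z) = 2*Z*(150 + Z) (D(Z) = (150 + Z)*(2*Z) = 2*Z*(150 + Z))
F = 245078 (F = 2*283*(150 + 283) = 2*283*433 = 245078)
53820/F = 53820/245078 = 53820*(1/245078) = 26910/122539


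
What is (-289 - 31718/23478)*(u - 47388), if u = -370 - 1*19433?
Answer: 76338606710/3913 ≈ 1.9509e+7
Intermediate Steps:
u = -19803 (u = -370 - 19433 = -19803)
(-289 - 31718/23478)*(u - 47388) = (-289 - 31718/23478)*(-19803 - 47388) = (-289 - 31718*1/23478)*(-67191) = (-289 - 15859/11739)*(-67191) = -3408430/11739*(-67191) = 76338606710/3913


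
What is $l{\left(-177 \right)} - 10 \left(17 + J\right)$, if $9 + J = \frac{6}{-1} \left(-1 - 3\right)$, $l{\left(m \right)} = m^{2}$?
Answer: $31009$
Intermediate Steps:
$J = 15$ ($J = -9 + \frac{6}{-1} \left(-1 - 3\right) = -9 + 6 \left(-1\right) \left(-4\right) = -9 - -24 = -9 + 24 = 15$)
$l{\left(-177 \right)} - 10 \left(17 + J\right) = \left(-177\right)^{2} - 10 \left(17 + 15\right) = 31329 - 10 \cdot 32 = 31329 - 320 = 31009$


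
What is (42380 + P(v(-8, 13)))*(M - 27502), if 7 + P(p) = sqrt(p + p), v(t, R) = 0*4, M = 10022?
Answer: -740680040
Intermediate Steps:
v(t, R) = 0
P(p) = -7 + sqrt(2)*sqrt(p) (P(p) = -7 + sqrt(p + p) = -7 + sqrt(2*p) = -7 + sqrt(2)*sqrt(p))
(42380 + P(v(-8, 13)))*(M - 27502) = (42380 + (-7 + sqrt(2)*sqrt(0)))*(10022 - 27502) = (42380 + (-7 + sqrt(2)*0))*(-17480) = (42380 + (-7 + 0))*(-17480) = (42380 - 7)*(-17480) = 42373*(-17480) = -740680040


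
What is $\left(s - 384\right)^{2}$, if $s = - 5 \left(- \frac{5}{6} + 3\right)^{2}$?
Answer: $\frac{215179561}{1296} \approx 1.6603 \cdot 10^{5}$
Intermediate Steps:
$s = - \frac{845}{36}$ ($s = - 5 \left(\left(-5\right) \frac{1}{6} + 3\right)^{2} = - 5 \left(- \frac{5}{6} + 3\right)^{2} = - 5 \left(\frac{13}{6}\right)^{2} = \left(-5\right) \frac{169}{36} = - \frac{845}{36} \approx -23.472$)
$\left(s - 384\right)^{2} = \left(- \frac{845}{36} - 384\right)^{2} = \left(- \frac{14669}{36}\right)^{2} = \frac{215179561}{1296}$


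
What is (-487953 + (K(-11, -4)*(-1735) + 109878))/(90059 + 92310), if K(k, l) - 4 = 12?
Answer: -405835/182369 ≈ -2.2253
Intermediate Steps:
K(k, l) = 16 (K(k, l) = 4 + 12 = 16)
(-487953 + (K(-11, -4)*(-1735) + 109878))/(90059 + 92310) = (-487953 + (16*(-1735) + 109878))/(90059 + 92310) = (-487953 + (-27760 + 109878))/182369 = (-487953 + 82118)*(1/182369) = -405835*1/182369 = -405835/182369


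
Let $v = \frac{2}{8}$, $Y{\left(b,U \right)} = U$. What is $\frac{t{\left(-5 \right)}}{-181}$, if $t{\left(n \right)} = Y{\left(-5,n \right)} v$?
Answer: $\frac{5}{724} \approx 0.0069061$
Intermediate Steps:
$v = \frac{1}{4}$ ($v = 2 \cdot \frac{1}{8} = \frac{1}{4} \approx 0.25$)
$t{\left(n \right)} = \frac{n}{4}$ ($t{\left(n \right)} = n \frac{1}{4} = \frac{n}{4}$)
$\frac{t{\left(-5 \right)}}{-181} = \frac{\frac{1}{4} \left(-5\right)}{-181} = \left(- \frac{5}{4}\right) \left(- \frac{1}{181}\right) = \frac{5}{724}$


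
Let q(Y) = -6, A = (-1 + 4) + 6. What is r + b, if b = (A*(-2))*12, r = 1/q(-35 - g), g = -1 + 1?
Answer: -1297/6 ≈ -216.17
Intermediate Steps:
A = 9 (A = 3 + 6 = 9)
g = 0
r = -1/6 (r = 1/(-6) = -1/6 ≈ -0.16667)
b = -216 (b = (9*(-2))*12 = -18*12 = -216)
r + b = -1/6 - 216 = -1297/6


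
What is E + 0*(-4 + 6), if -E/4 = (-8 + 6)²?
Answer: -16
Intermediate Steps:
E = -16 (E = -4*(-8 + 6)² = -4*(-2)² = -4*4 = -16)
E + 0*(-4 + 6) = -16 + 0*(-4 + 6) = -16 + 0*2 = -16 + 0 = -16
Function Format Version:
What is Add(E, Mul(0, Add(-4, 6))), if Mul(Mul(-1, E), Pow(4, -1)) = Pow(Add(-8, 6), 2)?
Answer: -16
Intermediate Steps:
E = -16 (E = Mul(-4, Pow(Add(-8, 6), 2)) = Mul(-4, Pow(-2, 2)) = Mul(-4, 4) = -16)
Add(E, Mul(0, Add(-4, 6))) = Add(-16, Mul(0, Add(-4, 6))) = Add(-16, Mul(0, 2)) = Add(-16, 0) = -16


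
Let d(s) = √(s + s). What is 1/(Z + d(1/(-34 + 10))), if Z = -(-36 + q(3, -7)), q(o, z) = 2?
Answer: 408/13873 - 2*I*√3/13873 ≈ 0.02941 - 0.0002497*I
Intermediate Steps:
d(s) = √2*√s (d(s) = √(2*s) = √2*√s)
Z = 34 (Z = -(-36 + 2) = -1*(-34) = 34)
1/(Z + d(1/(-34 + 10))) = 1/(34 + √2*√(1/(-34 + 10))) = 1/(34 + √2*√(1/(-24))) = 1/(34 + √2*√(-1/24)) = 1/(34 + √2*(I*√6/12)) = 1/(34 + I*√3/6)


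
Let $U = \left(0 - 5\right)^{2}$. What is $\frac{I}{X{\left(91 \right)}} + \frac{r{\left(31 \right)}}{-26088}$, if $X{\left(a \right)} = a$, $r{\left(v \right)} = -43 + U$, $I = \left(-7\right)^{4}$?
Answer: $\frac{1491403}{56524} \approx 26.385$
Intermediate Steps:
$U = 25$ ($U = \left(-5\right)^{2} = 25$)
$I = 2401$
$r{\left(v \right)} = -18$ ($r{\left(v \right)} = -43 + 25 = -18$)
$\frac{I}{X{\left(91 \right)}} + \frac{r{\left(31 \right)}}{-26088} = \frac{2401}{91} - \frac{18}{-26088} = 2401 \cdot \frac{1}{91} - - \frac{3}{4348} = \frac{343}{13} + \frac{3}{4348} = \frac{1491403}{56524}$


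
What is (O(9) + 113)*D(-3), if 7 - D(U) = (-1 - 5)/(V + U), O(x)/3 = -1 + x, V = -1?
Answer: 1507/2 ≈ 753.50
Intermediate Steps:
O(x) = -3 + 3*x (O(x) = 3*(-1 + x) = -3 + 3*x)
D(U) = 7 + 6/(-1 + U) (D(U) = 7 - (-1 - 5)/(-1 + U) = 7 - (-6)/(-1 + U) = 7 + 6/(-1 + U))
(O(9) + 113)*D(-3) = ((-3 + 3*9) + 113)*((-1 + 7*(-3))/(-1 - 3)) = ((-3 + 27) + 113)*((-1 - 21)/(-4)) = (24 + 113)*(-1/4*(-22)) = 137*(11/2) = 1507/2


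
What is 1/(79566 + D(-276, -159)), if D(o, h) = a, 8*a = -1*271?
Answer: 8/636257 ≈ 1.2574e-5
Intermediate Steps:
a = -271/8 (a = (-1*271)/8 = (⅛)*(-271) = -271/8 ≈ -33.875)
D(o, h) = -271/8
1/(79566 + D(-276, -159)) = 1/(79566 - 271/8) = 1/(636257/8) = 8/636257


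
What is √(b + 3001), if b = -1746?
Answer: √1255 ≈ 35.426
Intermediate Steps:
√(b + 3001) = √(-1746 + 3001) = √1255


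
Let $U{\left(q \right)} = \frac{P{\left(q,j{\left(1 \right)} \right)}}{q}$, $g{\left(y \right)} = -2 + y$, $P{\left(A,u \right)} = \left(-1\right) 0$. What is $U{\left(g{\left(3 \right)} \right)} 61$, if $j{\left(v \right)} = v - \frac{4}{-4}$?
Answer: $0$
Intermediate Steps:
$j{\left(v \right)} = 1 + v$ ($j{\left(v \right)} = v - 4 \left(- \frac{1}{4}\right) = v - -1 = v + 1 = 1 + v$)
$P{\left(A,u \right)} = 0$
$U{\left(q \right)} = 0$ ($U{\left(q \right)} = \frac{0}{q} = 0$)
$U{\left(g{\left(3 \right)} \right)} 61 = 0 \cdot 61 = 0$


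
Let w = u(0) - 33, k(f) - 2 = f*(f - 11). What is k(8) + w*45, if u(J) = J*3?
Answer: -1507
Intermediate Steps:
u(J) = 3*J
k(f) = 2 + f*(-11 + f) (k(f) = 2 + f*(f - 11) = 2 + f*(-11 + f))
w = -33 (w = 3*0 - 33 = 0 - 33 = -33)
k(8) + w*45 = (2 + 8**2 - 11*8) - 33*45 = (2 + 64 - 88) - 1485 = -22 - 1485 = -1507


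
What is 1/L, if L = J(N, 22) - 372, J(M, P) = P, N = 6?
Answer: -1/350 ≈ -0.0028571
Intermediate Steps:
L = -350 (L = 22 - 372 = -350)
1/L = 1/(-350) = -1/350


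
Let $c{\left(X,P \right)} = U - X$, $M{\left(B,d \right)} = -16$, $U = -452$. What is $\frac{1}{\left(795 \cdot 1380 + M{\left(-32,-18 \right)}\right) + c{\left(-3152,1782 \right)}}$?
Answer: $\frac{1}{1099784} \approx 9.0927 \cdot 10^{-7}$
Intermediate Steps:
$c{\left(X,P \right)} = -452 - X$
$\frac{1}{\left(795 \cdot 1380 + M{\left(-32,-18 \right)}\right) + c{\left(-3152,1782 \right)}} = \frac{1}{\left(795 \cdot 1380 - 16\right) - -2700} = \frac{1}{\left(1097100 - 16\right) + \left(-452 + 3152\right)} = \frac{1}{1097084 + 2700} = \frac{1}{1099784}$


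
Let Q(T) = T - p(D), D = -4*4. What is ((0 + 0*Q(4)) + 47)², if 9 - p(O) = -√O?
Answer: 2209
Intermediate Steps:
D = -16
p(O) = 9 + √O (p(O) = 9 - (-1)*√O = 9 + √O)
Q(T) = -9 + T - 4*I (Q(T) = T - (9 + √(-16)) = T - (9 + 4*I) = T + (-9 - 4*I) = -9 + T - 4*I)
((0 + 0*Q(4)) + 47)² = ((0 + 0*(-9 + 4 - 4*I)) + 47)² = ((0 + 0*(-5 - 4*I)) + 47)² = ((0 + 0) + 47)² = (0 + 47)² = 47² = 2209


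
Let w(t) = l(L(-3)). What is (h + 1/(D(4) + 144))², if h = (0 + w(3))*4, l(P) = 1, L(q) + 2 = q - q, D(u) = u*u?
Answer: 410881/25600 ≈ 16.050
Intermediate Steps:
D(u) = u²
L(q) = -2 (L(q) = -2 + (q - q) = -2 + 0 = -2)
w(t) = 1
h = 4 (h = (0 + 1)*4 = 1*4 = 4)
(h + 1/(D(4) + 144))² = (4 + 1/(4² + 144))² = (4 + 1/(16 + 144))² = (4 + 1/160)² = (641/160)² = 410881/25600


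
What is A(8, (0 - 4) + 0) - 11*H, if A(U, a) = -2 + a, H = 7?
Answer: -83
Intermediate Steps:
A(8, (0 - 4) + 0) - 11*H = (-2 + ((0 - 4) + 0)) - 11*7 = (-2 + (-4 + 0)) - 77 = (-2 - 4) - 77 = -6 - 77 = -83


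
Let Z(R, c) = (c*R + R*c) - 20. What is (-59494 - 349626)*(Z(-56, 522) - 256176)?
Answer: 128733699200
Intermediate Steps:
Z(R, c) = -20 + 2*R*c (Z(R, c) = (R*c + R*c) - 20 = 2*R*c - 20 = -20 + 2*R*c)
(-59494 - 349626)*(Z(-56, 522) - 256176) = (-59494 - 349626)*((-20 + 2*(-56)*522) - 256176) = -409120*((-20 - 58464) - 256176) = -409120*(-58484 - 256176) = -409120*(-314660) = 128733699200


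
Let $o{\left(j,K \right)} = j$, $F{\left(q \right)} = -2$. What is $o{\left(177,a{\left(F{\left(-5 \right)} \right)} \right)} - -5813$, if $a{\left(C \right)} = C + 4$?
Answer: $5990$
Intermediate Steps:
$a{\left(C \right)} = 4 + C$
$o{\left(177,a{\left(F{\left(-5 \right)} \right)} \right)} - -5813 = 177 - -5813 = 177 + 5813 = 5990$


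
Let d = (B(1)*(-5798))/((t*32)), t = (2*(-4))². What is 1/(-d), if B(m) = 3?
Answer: 1024/8697 ≈ 0.11774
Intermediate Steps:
t = 64 (t = (-8)² = 64)
d = -8697/1024 (d = (3*(-5798))/((64*32)) = -17394/2048 = -17394*1/2048 = -8697/1024 ≈ -8.4932)
1/(-d) = 1/(-1*(-8697/1024)) = 1/(8697/1024) = 1024/8697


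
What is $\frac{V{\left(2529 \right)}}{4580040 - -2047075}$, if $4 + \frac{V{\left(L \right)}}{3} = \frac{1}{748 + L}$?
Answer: $- \frac{39321}{21717055855} \approx -1.8106 \cdot 10^{-6}$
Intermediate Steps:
$V{\left(L \right)} = -12 + \frac{3}{748 + L}$
$\frac{V{\left(2529 \right)}}{4580040 - -2047075} = \frac{3 \frac{1}{748 + 2529} \left(-2991 - 10116\right)}{4580040 - -2047075} = \frac{3 \cdot \frac{1}{3277} \left(-2991 - 10116\right)}{4580040 + 2047075} = \frac{3 \cdot \frac{1}{3277} \left(-13107\right)}{6627115} = \left(- \frac{39321}{3277}\right) \frac{1}{6627115} = - \frac{39321}{21717055855}$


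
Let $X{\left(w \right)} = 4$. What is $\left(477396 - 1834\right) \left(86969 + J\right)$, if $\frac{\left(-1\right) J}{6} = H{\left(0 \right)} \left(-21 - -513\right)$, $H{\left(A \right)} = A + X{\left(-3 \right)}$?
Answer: $35743715482$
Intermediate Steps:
$H{\left(A \right)} = 4 + A$ ($H{\left(A \right)} = A + 4 = 4 + A$)
$J = -11808$ ($J = - 6 \left(4 + 0\right) \left(-21 - -513\right) = - 6 \cdot 4 \left(-21 + 513\right) = - 6 \cdot 4 \cdot 492 = \left(-6\right) 1968 = -11808$)
$\left(477396 - 1834\right) \left(86969 + J\right) = \left(477396 - 1834\right) \left(86969 - 11808\right) = 475562 \cdot 75161 = 35743715482$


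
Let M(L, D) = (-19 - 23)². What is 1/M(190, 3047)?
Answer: 1/1764 ≈ 0.00056689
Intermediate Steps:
M(L, D) = 1764 (M(L, D) = (-42)² = 1764)
1/M(190, 3047) = 1/1764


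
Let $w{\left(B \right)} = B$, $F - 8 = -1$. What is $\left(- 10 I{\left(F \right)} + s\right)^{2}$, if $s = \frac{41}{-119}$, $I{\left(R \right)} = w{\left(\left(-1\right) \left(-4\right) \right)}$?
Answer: $\frac{23049601}{14161} \approx 1627.7$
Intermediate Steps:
$F = 7$ ($F = 8 - 1 = 7$)
$I{\left(R \right)} = 4$ ($I{\left(R \right)} = \left(-1\right) \left(-4\right) = 4$)
$s = - \frac{41}{119}$ ($s = 41 \left(- \frac{1}{119}\right) = - \frac{41}{119} \approx -0.34454$)
$\left(- 10 I{\left(F \right)} + s\right)^{2} = \left(\left(-10\right) 4 - \frac{41}{119}\right)^{2} = \left(-40 - \frac{41}{119}\right)^{2} = \left(- \frac{4801}{119}\right)^{2} = \frac{23049601}{14161}$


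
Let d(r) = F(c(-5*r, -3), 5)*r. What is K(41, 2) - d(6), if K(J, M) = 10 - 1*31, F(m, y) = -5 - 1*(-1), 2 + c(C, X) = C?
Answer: 3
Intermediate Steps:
c(C, X) = -2 + C
F(m, y) = -4 (F(m, y) = -5 + 1 = -4)
d(r) = -4*r
K(J, M) = -21 (K(J, M) = 10 - 31 = -21)
K(41, 2) - d(6) = -21 - (-4)*6 = -21 - 1*(-24) = -21 + 24 = 3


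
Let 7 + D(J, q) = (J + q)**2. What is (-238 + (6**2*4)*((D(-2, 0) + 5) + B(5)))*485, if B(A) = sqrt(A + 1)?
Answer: 24250 + 69840*sqrt(6) ≈ 1.9532e+5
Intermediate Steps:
B(A) = sqrt(1 + A)
D(J, q) = -7 + (J + q)**2
(-238 + (6**2*4)*((D(-2, 0) + 5) + B(5)))*485 = (-238 + (6**2*4)*(((-7 + (-2 + 0)**2) + 5) + sqrt(1 + 5)))*485 = (-238 + (36*4)*(((-7 + (-2)**2) + 5) + sqrt(6)))*485 = (-238 + 144*(((-7 + 4) + 5) + sqrt(6)))*485 = (-238 + 144*((-3 + 5) + sqrt(6)))*485 = (-238 + 144*(2 + sqrt(6)))*485 = (-238 + (288 + 144*sqrt(6)))*485 = (50 + 144*sqrt(6))*485 = 24250 + 69840*sqrt(6)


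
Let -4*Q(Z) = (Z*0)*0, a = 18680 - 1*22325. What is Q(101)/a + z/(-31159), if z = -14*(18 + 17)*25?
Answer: 12250/31159 ≈ 0.39314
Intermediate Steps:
a = -3645 (a = 18680 - 22325 = -3645)
z = -12250 (z = -14*35*25 = -490*25 = -12250)
Q(Z) = 0 (Q(Z) = -Z*0*0/4 = -0*0 = -1/4*0 = 0)
Q(101)/a + z/(-31159) = 0/(-3645) - 12250/(-31159) = 0*(-1/3645) - 12250*(-1/31159) = 0 + 12250/31159 = 12250/31159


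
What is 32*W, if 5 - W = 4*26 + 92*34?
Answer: -103264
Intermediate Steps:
W = -3227 (W = 5 - (4*26 + 92*34) = 5 - (104 + 3128) = 5 - 1*3232 = 5 - 3232 = -3227)
32*W = 32*(-3227) = -103264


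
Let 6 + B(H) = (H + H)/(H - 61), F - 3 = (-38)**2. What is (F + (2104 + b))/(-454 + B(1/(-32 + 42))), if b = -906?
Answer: -1610805/280142 ≈ -5.7500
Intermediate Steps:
F = 1447 (F = 3 + (-38)**2 = 3 + 1444 = 1447)
B(H) = -6 + 2*H/(-61 + H) (B(H) = -6 + (H + H)/(H - 61) = -6 + (2*H)/(-61 + H) = -6 + 2*H/(-61 + H))
(F + (2104 + b))/(-454 + B(1/(-32 + 42))) = (1447 + (2104 - 906))/(-454 + 2*(183 - 2/(-32 + 42))/(-61 + 1/(-32 + 42))) = (1447 + 1198)/(-454 + 2*(183 - 2/10)/(-61 + 1/10)) = 2645/(-454 + 2*(183 - 2*1/10)/(-61 + 1/10)) = 2645/(-454 + 2*(183 - 1/5)/(-609/10)) = 2645/(-454 + 2*(-10/609)*(914/5)) = 2645/(-454 - 3656/609) = 2645/(-280142/609) = 2645*(-609/280142) = -1610805/280142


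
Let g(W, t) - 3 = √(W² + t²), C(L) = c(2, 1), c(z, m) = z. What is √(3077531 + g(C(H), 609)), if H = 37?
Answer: √(3077534 + √370885) ≈ 1754.5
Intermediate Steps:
C(L) = 2
g(W, t) = 3 + √(W² + t²)
√(3077531 + g(C(H), 609)) = √(3077531 + (3 + √(2² + 609²))) = √(3077531 + (3 + √(4 + 370881))) = √(3077531 + (3 + √370885)) = √(3077534 + √370885)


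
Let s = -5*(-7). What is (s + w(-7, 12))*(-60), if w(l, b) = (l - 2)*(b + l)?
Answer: 600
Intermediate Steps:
w(l, b) = (-2 + l)*(b + l)
s = 35
(s + w(-7, 12))*(-60) = (35 + ((-7)² - 2*12 - 2*(-7) + 12*(-7)))*(-60) = (35 + (49 - 24 + 14 - 84))*(-60) = (35 - 45)*(-60) = -10*(-60) = 600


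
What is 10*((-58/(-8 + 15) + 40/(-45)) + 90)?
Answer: 50920/63 ≈ 808.25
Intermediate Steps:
10*((-58/(-8 + 15) + 40/(-45)) + 90) = 10*((-58/7 + 40*(-1/45)) + 90) = 10*((-58*1/7 - 8/9) + 90) = 10*((-58/7 - 8/9) + 90) = 10*(-578/63 + 90) = 10*(5092/63) = 50920/63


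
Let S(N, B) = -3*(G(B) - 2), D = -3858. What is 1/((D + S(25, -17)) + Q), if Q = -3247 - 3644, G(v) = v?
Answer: -1/10692 ≈ -9.3528e-5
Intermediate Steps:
S(N, B) = 6 - 3*B (S(N, B) = -3*(B - 2) = -3*(-2 + B) = 6 - 3*B)
Q = -6891
1/((D + S(25, -17)) + Q) = 1/((-3858 + (6 - 3*(-17))) - 6891) = 1/((-3858 + (6 + 51)) - 6891) = 1/((-3858 + 57) - 6891) = 1/(-3801 - 6891) = 1/(-10692) = -1/10692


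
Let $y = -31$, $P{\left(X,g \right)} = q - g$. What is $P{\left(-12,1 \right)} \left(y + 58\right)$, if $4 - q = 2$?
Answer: $27$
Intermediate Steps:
$q = 2$ ($q = 4 - 2 = 2$)
$P{\left(X,g \right)} = 2 - g$
$P{\left(-12,1 \right)} \left(y + 58\right) = \left(2 - 1\right) \left(-31 + 58\right) = \left(2 - 1\right) 27 = 1 \cdot 27 = 27$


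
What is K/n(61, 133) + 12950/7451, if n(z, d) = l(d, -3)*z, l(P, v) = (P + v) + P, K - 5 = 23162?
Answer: 380374167/119536393 ≈ 3.1821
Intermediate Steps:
K = 23167 (K = 5 + 23162 = 23167)
l(P, v) = v + 2*P
n(z, d) = z*(-3 + 2*d) (n(z, d) = (-3 + 2*d)*z = z*(-3 + 2*d))
K/n(61, 133) + 12950/7451 = 23167/((61*(-3 + 2*133))) + 12950/7451 = 23167/((61*(-3 + 266))) + 12950*(1/7451) = 23167/((61*263)) + 12950/7451 = 23167/16043 + 12950/7451 = 380374167/119536393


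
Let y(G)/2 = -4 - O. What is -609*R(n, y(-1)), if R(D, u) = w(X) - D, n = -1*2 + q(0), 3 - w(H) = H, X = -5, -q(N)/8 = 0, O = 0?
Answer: -6090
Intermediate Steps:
q(N) = 0 (q(N) = -8*0 = 0)
w(H) = 3 - H
y(G) = -8 (y(G) = 2*(-4 - 1*0) = 2*(-4 + 0) = 2*(-4) = -8)
n = -2 (n = -1*2 + 0 = -2 + 0 = -2)
R(D, u) = 8 - D (R(D, u) = (3 - 1*(-5)) - D = (3 + 5) - D = 8 - D)
-609*R(n, y(-1)) = -609*(8 - 1*(-2)) = -609*(8 + 2) = -609*10 = -6090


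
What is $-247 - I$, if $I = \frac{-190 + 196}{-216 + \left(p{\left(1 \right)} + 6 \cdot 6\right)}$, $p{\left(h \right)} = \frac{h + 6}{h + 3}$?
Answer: $- \frac{176087}{713} \approx -246.97$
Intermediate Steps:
$p{\left(h \right)} = \frac{6 + h}{3 + h}$
$I = - \frac{24}{713}$ ($I = \frac{-190 + 196}{-216 + \left(\frac{6 + 1}{3 + 1} + 6 \cdot 6\right)} = \frac{6}{-216 + \left(\frac{1}{4} \cdot 7 + 36\right)} = \frac{6}{-216 + \left(\frac{7}{4} + 36\right)} = \frac{6}{-216 + \frac{151}{4}} = \frac{6}{- \frac{713}{4}} = 6 \left(- \frac{4}{713}\right) = - \frac{24}{713} \approx -0.033661$)
$-247 - I = -247 - - \frac{24}{713} = -247 + \frac{24}{713} = - \frac{176087}{713}$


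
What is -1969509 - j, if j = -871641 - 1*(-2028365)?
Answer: -3126233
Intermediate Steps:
j = 1156724 (j = -871641 + 2028365 = 1156724)
-1969509 - j = -1969509 - 1*1156724 = -1969509 - 1156724 = -3126233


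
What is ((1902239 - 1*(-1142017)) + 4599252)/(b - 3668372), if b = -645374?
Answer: -3821754/2156873 ≈ -1.7719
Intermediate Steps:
((1902239 - 1*(-1142017)) + 4599252)/(b - 3668372) = ((1902239 - 1*(-1142017)) + 4599252)/(-645374 - 3668372) = ((1902239 + 1142017) + 4599252)/(-4313746) = (3044256 + 4599252)*(-1/4313746) = 7643508*(-1/4313746) = -3821754/2156873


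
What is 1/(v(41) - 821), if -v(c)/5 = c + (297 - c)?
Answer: -1/2306 ≈ -0.00043365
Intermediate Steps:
v(c) = -1485 (v(c) = -5*(c + (297 - c)) = -5*297 = -1485)
1/(v(41) - 821) = 1/(-1485 - 821) = 1/(-2306) = -1/2306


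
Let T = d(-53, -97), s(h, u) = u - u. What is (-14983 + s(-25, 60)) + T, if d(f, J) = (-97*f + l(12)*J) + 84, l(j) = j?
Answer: -10922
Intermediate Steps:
d(f, J) = 84 - 97*f + 12*J (d(f, J) = (-97*f + 12*J) + 84 = 84 - 97*f + 12*J)
s(h, u) = 0
T = 4061 (T = 84 - 97*(-53) + 12*(-97) = 84 + 5141 - 1164 = 4061)
(-14983 + s(-25, 60)) + T = (-14983 + 0) + 4061 = -14983 + 4061 = -10922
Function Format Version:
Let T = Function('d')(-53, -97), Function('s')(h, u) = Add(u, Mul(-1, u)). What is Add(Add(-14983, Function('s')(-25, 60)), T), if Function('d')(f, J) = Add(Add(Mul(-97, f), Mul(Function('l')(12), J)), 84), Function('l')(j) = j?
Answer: -10922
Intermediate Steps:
Function('d')(f, J) = Add(84, Mul(-97, f), Mul(12, J)) (Function('d')(f, J) = Add(Add(Mul(-97, f), Mul(12, J)), 84) = Add(84, Mul(-97, f), Mul(12, J)))
Function('s')(h, u) = 0
T = 4061 (T = Add(84, Mul(-97, -53), Mul(12, -97)) = Add(84, 5141, -1164) = 4061)
Add(Add(-14983, Function('s')(-25, 60)), T) = Add(Add(-14983, 0), 4061) = Add(-14983, 4061) = -10922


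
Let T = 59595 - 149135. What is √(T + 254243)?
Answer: √164703 ≈ 405.84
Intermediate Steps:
T = -89540
√(T + 254243) = √(-89540 + 254243) = √164703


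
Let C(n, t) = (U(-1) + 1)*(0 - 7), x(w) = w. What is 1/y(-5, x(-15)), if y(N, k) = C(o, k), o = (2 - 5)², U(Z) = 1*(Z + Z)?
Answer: ⅐ ≈ 0.14286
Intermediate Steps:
U(Z) = 2*Z (U(Z) = 1*(2*Z) = 2*Z)
o = 9 (o = (-3)² = 9)
C(n, t) = 7 (C(n, t) = (2*(-1) + 1)*(0 - 7) = (-2 + 1)*(-7) = -1*(-7) = 7)
y(N, k) = 7
1/y(-5, x(-15)) = 1/7 = ⅐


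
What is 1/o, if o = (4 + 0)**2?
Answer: 1/16 ≈ 0.062500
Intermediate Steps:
o = 16 (o = 4**2 = 16)
1/o = 1/16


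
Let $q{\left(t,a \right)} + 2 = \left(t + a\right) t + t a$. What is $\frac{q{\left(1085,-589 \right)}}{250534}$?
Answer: $- \frac{100907}{250534} \approx -0.40277$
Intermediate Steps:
$q{\left(t,a \right)} = -2 + a t + t \left(a + t\right)$ ($q{\left(t,a \right)} = -2 + \left(\left(t + a\right) t + t a\right) = -2 + \left(\left(a + t\right) t + a t\right) = -2 + \left(t \left(a + t\right) + a t\right) = -2 + \left(a t + t \left(a + t\right)\right) = -2 + a t + t \left(a + t\right)$)
$\frac{q{\left(1085,-589 \right)}}{250534} = \frac{-2 + 1085^{2} + 2 \left(-589\right) 1085}{250534} = \left(-2 + 1177225 - 1278130\right) \frac{1}{250534} = \left(-100907\right) \frac{1}{250534} = - \frac{100907}{250534}$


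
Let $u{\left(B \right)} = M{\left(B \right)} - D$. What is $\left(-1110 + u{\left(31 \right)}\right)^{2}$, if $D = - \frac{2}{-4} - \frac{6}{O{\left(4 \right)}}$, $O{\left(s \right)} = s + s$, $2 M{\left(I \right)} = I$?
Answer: $\frac{19158129}{16} \approx 1.1974 \cdot 10^{6}$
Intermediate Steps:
$M{\left(I \right)} = \frac{I}{2}$
$O{\left(s \right)} = 2 s$
$D = - \frac{1}{4}$ ($D = - \frac{2}{-4} - \frac{6}{2 \cdot 4} = \left(-2\right) \left(- \frac{1}{4}\right) - \frac{6}{8} = \frac{1}{2} - \frac{3}{4} = - \frac{1}{4} \approx -0.25$)
$u{\left(B \right)} = \frac{1}{4} + \frac{B}{2}$ ($u{\left(B \right)} = \frac{B}{2} - - \frac{1}{4} = \frac{B}{2} + \frac{1}{4} = \frac{1}{4} + \frac{B}{2}$)
$\left(-1110 + u{\left(31 \right)}\right)^{2} = \left(-1110 + \left(\frac{1}{4} + \frac{1}{2} \cdot 31\right)\right)^{2} = \left(-1110 + \left(\frac{1}{4} + \frac{31}{2}\right)\right)^{2} = \left(-1110 + \frac{63}{4}\right)^{2} = \left(- \frac{4377}{4}\right)^{2} = \frac{19158129}{16}$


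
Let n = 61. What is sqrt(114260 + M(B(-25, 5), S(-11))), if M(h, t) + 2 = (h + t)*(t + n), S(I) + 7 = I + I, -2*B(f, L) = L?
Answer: 5*sqrt(4530) ≈ 336.53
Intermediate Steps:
B(f, L) = -L/2
S(I) = -7 + 2*I (S(I) = -7 + (I + I) = -7 + 2*I)
M(h, t) = -2 + (61 + t)*(h + t) (M(h, t) = -2 + (h + t)*(t + 61) = -2 + (h + t)*(61 + t) = -2 + (61 + t)*(h + t))
sqrt(114260 + M(B(-25, 5), S(-11))) = sqrt(114260 + (-2 + (-7 + 2*(-11))**2 + 61*(-1/2*5) + 61*(-7 + 2*(-11)) + (-1/2*5)*(-7 + 2*(-11)))) = sqrt(114260 + (-2 + (-7 - 22)**2 + 61*(-5/2) + 61*(-7 - 22) - 5*(-7 - 22)/2)) = sqrt(114260 + (-2 + (-29)**2 - 305/2 + 61*(-29) - 5/2*(-29))) = sqrt(114260 + (-2 + 841 - 305/2 - 1769 + 145/2)) = sqrt(114260 - 1010) = sqrt(113250) = 5*sqrt(4530)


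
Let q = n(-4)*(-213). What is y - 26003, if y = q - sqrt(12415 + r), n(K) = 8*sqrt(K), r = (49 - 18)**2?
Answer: -26003 - 3408*I - 8*sqrt(209) ≈ -26119.0 - 3408.0*I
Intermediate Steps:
r = 961 (r = 31**2 = 961)
q = -3408*I (q = (8*sqrt(-4))*(-213) = (8*(2*I))*(-213) = (16*I)*(-213) = -3408*I ≈ -3408.0*I)
y = -3408*I - 8*sqrt(209) (y = -3408*I - sqrt(12415 + 961) = -3408*I - sqrt(13376) = -3408*I - 8*sqrt(209) ≈ -115.65 - 3408.0*I)
y - 26003 = (-3408*I - 8*sqrt(209)) - 26003 = -26003 - 3408*I - 8*sqrt(209)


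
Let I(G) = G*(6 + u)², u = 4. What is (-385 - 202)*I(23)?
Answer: -1350100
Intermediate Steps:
I(G) = 100*G (I(G) = G*(6 + 4)² = G*10² = G*100 = 100*G)
(-385 - 202)*I(23) = (-385 - 202)*(100*23) = -587*2300 = -1350100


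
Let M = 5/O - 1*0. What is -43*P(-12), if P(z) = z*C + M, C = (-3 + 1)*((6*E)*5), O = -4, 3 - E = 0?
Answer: -371305/4 ≈ -92826.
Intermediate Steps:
E = 3 (E = 3 - 1*0 = 3 + 0 = 3)
C = -180 (C = (-3 + 1)*((6*3)*5) = -36*5 = -2*90 = -180)
M = -5/4 (M = 5/(-4) - 1*0 = 5*(-¼) + 0 = -5/4 + 0 = -5/4 ≈ -1.2500)
P(z) = -5/4 - 180*z (P(z) = z*(-180) - 5/4 = -180*z - 5/4 = -5/4 - 180*z)
-43*P(-12) = -43*(-5/4 - 180*(-12)) = -43*(-5/4 + 2160) = -43*8635/4 = -371305/4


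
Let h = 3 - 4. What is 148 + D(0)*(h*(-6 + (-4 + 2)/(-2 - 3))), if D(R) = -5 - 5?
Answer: 92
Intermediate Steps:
h = -1
D(R) = -10
148 + D(0)*(h*(-6 + (-4 + 2)/(-2 - 3))) = 148 - (-10)*(-6 + (-4 + 2)/(-2 - 3)) = 148 - (-10)*(-6 - 2/(-5)) = 148 - (-10)*(-6 - 2*(-⅕)) = 148 - (-10)*(-6 + ⅖) = 148 - (-10)*(-28)/5 = 148 - 10*28/5 = 148 - 56 = 92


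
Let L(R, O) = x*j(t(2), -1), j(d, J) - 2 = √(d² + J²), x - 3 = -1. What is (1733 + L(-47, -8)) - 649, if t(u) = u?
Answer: 1088 + 2*√5 ≈ 1092.5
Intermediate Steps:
x = 2 (x = 3 - 1 = 2)
j(d, J) = 2 + √(J² + d²) (j(d, J) = 2 + √(d² + J²) = 2 + √(J² + d²))
L(R, O) = 4 + 2*√5 (L(R, O) = 2*(2 + √((-1)² + 2²)) = 2*(2 + √(1 + 4)) = 2*(2 + √5) = 4 + 2*√5)
(1733 + L(-47, -8)) - 649 = (1733 + (4 + 2*√5)) - 649 = (1737 + 2*√5) - 649 = 1088 + 2*√5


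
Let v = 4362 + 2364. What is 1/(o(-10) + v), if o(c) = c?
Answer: 1/6716 ≈ 0.00014890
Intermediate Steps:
v = 6726
1/(o(-10) + v) = 1/(-10 + 6726) = 1/6716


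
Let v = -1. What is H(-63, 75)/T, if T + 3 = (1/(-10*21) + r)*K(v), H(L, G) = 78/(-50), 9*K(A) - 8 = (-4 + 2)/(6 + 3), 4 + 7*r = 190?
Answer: -9477/121250 ≈ -0.078161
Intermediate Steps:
r = 186/7 (r = -4/7 + (⅐)*190 = -4/7 + 190/7 = 186/7 ≈ 26.571)
K(A) = 70/81 (K(A) = 8/9 + ((-4 + 2)/(6 + 3))/9 = 8/9 + (-2/9)/9 = 8/9 + (-2*⅑)/9 = 8/9 + (⅑)*(-2/9) = 8/9 - 2/81 = 70/81)
H(L, G) = -39/25 (H(L, G) = 78*(-1/50) = -39/25)
T = 4850/243 (T = -3 + (1/(-10*21) + 186/7)*(70/81) = -3 + (1/(-210) + 186/7)*(70/81) = -3 + (-1/210 + 186/7)*(70/81) = -3 + (797/30)*(70/81) = -3 + 5579/243 = 4850/243 ≈ 19.959)
H(-63, 75)/T = -39/(25*4850/243) = -39/25*243/4850 = -9477/121250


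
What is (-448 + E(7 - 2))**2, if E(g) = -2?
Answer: 202500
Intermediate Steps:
(-448 + E(7 - 2))**2 = (-448 - 2)**2 = (-450)**2 = 202500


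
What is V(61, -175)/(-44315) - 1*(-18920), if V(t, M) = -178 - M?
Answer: 838439803/44315 ≈ 18920.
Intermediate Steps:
V(61, -175)/(-44315) - 1*(-18920) = (-178 - 1*(-175))/(-44315) - 1*(-18920) = (-178 + 175)*(-1/44315) + 18920 = -3*(-1/44315) + 18920 = 3/44315 + 18920 = 838439803/44315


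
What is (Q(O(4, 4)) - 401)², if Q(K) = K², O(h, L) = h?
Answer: 148225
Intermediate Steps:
(Q(O(4, 4)) - 401)² = (4² - 401)² = (16 - 401)² = (-385)² = 148225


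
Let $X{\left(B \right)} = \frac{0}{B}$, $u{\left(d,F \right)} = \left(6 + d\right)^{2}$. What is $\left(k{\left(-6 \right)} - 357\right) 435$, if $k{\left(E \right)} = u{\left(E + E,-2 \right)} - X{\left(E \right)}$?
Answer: $-139635$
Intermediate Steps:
$X{\left(B \right)} = 0$
$k{\left(E \right)} = \left(6 + 2 E\right)^{2}$ ($k{\left(E \right)} = \left(6 + \left(E + E\right)\right)^{2} - 0 = \left(6 + 2 E\right)^{2} + 0 = \left(6 + 2 E\right)^{2}$)
$\left(k{\left(-6 \right)} - 357\right) 435 = \left(4 \left(3 - 6\right)^{2} - 357\right) 435 = \left(4 \left(-3\right)^{2} - 357\right) 435 = \left(4 \cdot 9 - 357\right) 435 = \left(36 - 357\right) 435 = \left(-321\right) 435 = -139635$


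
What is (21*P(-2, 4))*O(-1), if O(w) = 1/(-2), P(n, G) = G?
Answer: -42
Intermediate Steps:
O(w) = -½
(21*P(-2, 4))*O(-1) = (21*4)*(-½) = 84*(-½) = -42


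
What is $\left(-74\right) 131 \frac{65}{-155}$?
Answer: $\frac{126022}{31} \approx 4065.2$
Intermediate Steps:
$\left(-74\right) 131 \frac{65}{-155} = - 9694 \cdot 65 \left(- \frac{1}{155}\right) = \left(-9694\right) \left(- \frac{13}{31}\right) = \frac{126022}{31}$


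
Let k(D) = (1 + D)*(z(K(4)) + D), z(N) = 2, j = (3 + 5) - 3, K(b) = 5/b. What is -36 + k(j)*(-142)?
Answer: -6000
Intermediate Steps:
j = 5 (j = 8 - 3 = 5)
k(D) = (1 + D)*(2 + D)
-36 + k(j)*(-142) = -36 + (2 + 5² + 3*5)*(-142) = -36 + (2 + 25 + 15)*(-142) = -36 + 42*(-142) = -36 - 5964 = -6000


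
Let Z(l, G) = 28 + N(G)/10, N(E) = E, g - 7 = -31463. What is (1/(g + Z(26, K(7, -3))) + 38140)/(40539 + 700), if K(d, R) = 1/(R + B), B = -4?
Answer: 7627864770/8247653789 ≈ 0.92485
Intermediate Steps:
g = -31456 (g = 7 - 31463 = -31456)
K(d, R) = 1/(-4 + R) (K(d, R) = 1/(R - 4) = 1/(-4 + R))
Z(l, G) = 28 + G/10
(1/(g + Z(26, K(7, -3))) + 38140)/(40539 + 700) = (1/(-31456 + (28 + 1/(10*(-4 - 3)))) + 38140)/(40539 + 700) = (1/(-31456 + (28 + (⅒)/(-7))) + 38140)/41239 = (1/(-31456 + (28 + (⅒)*(-⅐))) + 38140)*(1/41239) = (1/(-31456 + (28 - 1/70)) + 38140)*(1/41239) = (1/(-31456 + 1959/70) + 38140)*(1/41239) = (1/(-2199961/70) + 38140)*(1/41239) = (-70/2199961 + 38140)*(1/41239) = (83906512470/2199961)*(1/41239) = 7627864770/8247653789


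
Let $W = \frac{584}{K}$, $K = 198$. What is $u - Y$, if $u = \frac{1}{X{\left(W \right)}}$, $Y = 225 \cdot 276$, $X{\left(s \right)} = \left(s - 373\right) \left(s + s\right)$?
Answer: $- \frac{1328619573801}{21394840} \approx -62100.0$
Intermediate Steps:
$W = \frac{292}{99}$ ($W = \frac{584}{198} = 584 \cdot \frac{1}{198} = \frac{292}{99} \approx 2.9495$)
$X{\left(s \right)} = 2 s \left(-373 + s\right)$ ($X{\left(s \right)} = \left(-373 + s\right) 2 s = 2 s \left(-373 + s\right)$)
$Y = 62100$
$u = - \frac{9801}{21394840}$ ($u = \frac{1}{2 \cdot \frac{292}{99} \left(-373 + \frac{292}{99}\right)} = \frac{1}{2 \cdot \frac{292}{99} \left(- \frac{36635}{99}\right)} = \frac{1}{- \frac{21394840}{9801}} = - \frac{9801}{21394840} \approx -0.0004581$)
$u - Y = - \frac{9801}{21394840} - 62100 = - \frac{1328619573801}{21394840}$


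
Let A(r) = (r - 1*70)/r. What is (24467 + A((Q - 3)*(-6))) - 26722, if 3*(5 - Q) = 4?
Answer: -4473/2 ≈ -2236.5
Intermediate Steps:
Q = 11/3 (Q = 5 - ⅓*4 = 5 - 4/3 = 11/3 ≈ 3.6667)
A(r) = (-70 + r)/r (A(r) = (r - 70)/r = (-70 + r)/r)
(24467 + A((Q - 3)*(-6))) - 26722 = (24467 + (-70 + (11/3 - 3)*(-6))/(((11/3 - 3)*(-6)))) - 26722 = (24467 + (-70 + (⅔)*(-6))/(((⅔)*(-6)))) - 26722 = (24467 + (-70 - 4)/(-4)) - 26722 = (24467 - ¼*(-74)) - 26722 = (24467 + 37/2) - 26722 = 48971/2 - 26722 = -4473/2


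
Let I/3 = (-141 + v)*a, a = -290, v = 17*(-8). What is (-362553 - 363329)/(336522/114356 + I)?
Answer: -41504480996/13779494481 ≈ -3.0120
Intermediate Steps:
v = -136
I = 240990 (I = 3*((-141 - 136)*(-290)) = 3*(-277*(-290)) = 3*80330 = 240990)
(-362553 - 363329)/(336522/114356 + I) = (-362553 - 363329)/(336522/114356 + 240990) = -725882/(336522*(1/114356) + 240990) = -725882/(168261/57178 + 240990) = -725882/13779494481/57178 = -725882*57178/13779494481 = -41504480996/13779494481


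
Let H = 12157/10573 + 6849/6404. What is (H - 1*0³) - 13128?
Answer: -888739943071/67709492 ≈ -13126.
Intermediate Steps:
H = 150267905/67709492 (H = 12157*(1/10573) + 6849*(1/6404) = 12157/10573 + 6849/6404 = 150267905/67709492 ≈ 2.2193)
(H - 1*0³) - 13128 = (150267905/67709492 - 1*0³) - 13128 = (150267905/67709492 - 1*0) - 13128 = (150267905/67709492 + 0) - 13128 = 150267905/67709492 - 13128 = -888739943071/67709492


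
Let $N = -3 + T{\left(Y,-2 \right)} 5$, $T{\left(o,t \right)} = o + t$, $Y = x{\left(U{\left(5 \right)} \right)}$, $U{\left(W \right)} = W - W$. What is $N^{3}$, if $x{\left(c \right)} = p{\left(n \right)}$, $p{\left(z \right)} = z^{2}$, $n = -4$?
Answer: $300763$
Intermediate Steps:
$U{\left(W \right)} = 0$
$x{\left(c \right)} = 16$ ($x{\left(c \right)} = \left(-4\right)^{2} = 16$)
$Y = 16$
$N = 67$ ($N = -3 + \left(16 - 2\right) 5 = -3 + 14 \cdot 5 = -3 + 70 = 67$)
$N^{3} = 67^{3} = 300763$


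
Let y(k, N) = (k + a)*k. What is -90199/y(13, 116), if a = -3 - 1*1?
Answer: -90199/117 ≈ -770.93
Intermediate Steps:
a = -4 (a = -3 - 1 = -4)
y(k, N) = k*(-4 + k) (y(k, N) = (k - 4)*k = (-4 + k)*k = k*(-4 + k))
-90199/y(13, 116) = -90199*1/(13*(-4 + 13)) = -90199/(13*9) = -90199/117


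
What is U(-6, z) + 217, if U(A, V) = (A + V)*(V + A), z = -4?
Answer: 317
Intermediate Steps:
U(A, V) = (A + V)² (U(A, V) = (A + V)*(A + V) = (A + V)²)
U(-6, z) + 217 = (-6 - 4)² + 217 = (-10)² + 217 = 100 + 217 = 317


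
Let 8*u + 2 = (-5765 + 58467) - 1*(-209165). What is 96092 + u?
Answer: 1030601/8 ≈ 1.2883e+5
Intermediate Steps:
u = 261865/8 (u = -1/4 + ((-5765 + 58467) - 1*(-209165))/8 = -1/4 + (52702 + 209165)/8 = -1/4 + (1/8)*261867 = -1/4 + 261867/8 = 261865/8 ≈ 32733.)
96092 + u = 96092 + 261865/8 = 1030601/8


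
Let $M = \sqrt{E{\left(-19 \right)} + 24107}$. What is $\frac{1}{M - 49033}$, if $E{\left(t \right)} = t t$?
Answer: $- \frac{49033}{2404210621} - \frac{2 \sqrt{6117}}{2404210621} \approx -2.046 \cdot 10^{-5}$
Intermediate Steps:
$E{\left(t \right)} = t^{2}$
$M = 2 \sqrt{6117}$ ($M = \sqrt{\left(-19\right)^{2} + 24107} = \sqrt{361 + 24107} = \sqrt{24468} = 2 \sqrt{6117} \approx 156.42$)
$\frac{1}{M - 49033} = \frac{1}{2 \sqrt{6117} - 49033} = \frac{1}{-49033 + 2 \sqrt{6117}}$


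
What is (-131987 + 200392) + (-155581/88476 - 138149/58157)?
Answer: 31996051797029/467772612 ≈ 68401.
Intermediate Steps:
(-131987 + 200392) + (-155581/88476 - 138149/58157) = 68405 + (-155581*1/88476 - 138149*1/58157) = 68405 + (-155581/88476 - 12559/5287) = 68405 - 1933726831/467772612 = 31996051797029/467772612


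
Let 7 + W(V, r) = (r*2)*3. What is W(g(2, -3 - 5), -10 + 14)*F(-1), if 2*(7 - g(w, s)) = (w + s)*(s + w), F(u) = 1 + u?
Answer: 0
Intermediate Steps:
g(w, s) = 7 - (s + w)²/2 (g(w, s) = 7 - (w + s)*(s + w)/2 = 7 - (s + w)*(s + w)/2 = 7 - (s + w)²/2)
W(V, r) = -7 + 6*r (W(V, r) = -7 + (r*2)*3 = -7 + (2*r)*3 = -7 + 6*r)
W(g(2, -3 - 5), -10 + 14)*F(-1) = (-7 + 6*(-10 + 14))*(1 - 1) = (-7 + 6*4)*0 = (-7 + 24)*0 = 17*0 = 0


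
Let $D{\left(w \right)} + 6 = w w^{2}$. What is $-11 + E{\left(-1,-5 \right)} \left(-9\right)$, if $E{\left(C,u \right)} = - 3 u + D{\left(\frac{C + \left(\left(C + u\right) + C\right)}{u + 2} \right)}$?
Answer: $- \frac{788}{3} \approx -262.67$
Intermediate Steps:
$D{\left(w \right)} = -6 + w^{3}$ ($D{\left(w \right)} = -6 + w w^{2} = -6 + w^{3}$)
$E{\left(C,u \right)} = -6 - 3 u + \frac{\left(u + 3 C\right)^{3}}{\left(2 + u\right)^{3}}$ ($E{\left(C,u \right)} = - 3 u + \left(-6 + \left(\frac{C + \left(\left(C + u\right) + C\right)}{u + 2}\right)^{3}\right) = - 3 u + \left(-6 + \left(\frac{C + \left(u + 2 C\right)}{2 + u}\right)^{3}\right) = - 3 u + \left(-6 + \left(\frac{u + 3 C}{2 + u}\right)^{3}\right) = - 3 u + \left(-6 + \frac{\left(u + 3 C\right)^{3}}{\left(2 + u\right)^{3}}\right) = -6 - 3 u + \frac{\left(u + 3 C\right)^{3}}{\left(2 + u\right)^{3}}$)
$-11 + E{\left(-1,-5 \right)} \left(-9\right) = -11 + \frac{\left(-5 + 3 \left(-1\right)\right)^{3} - 3 \left(2 - 5\right)^{4}}{\left(2 - 5\right)^{3}} \left(-9\right) = -11 + \frac{\left(-5 - 3\right)^{3} - 3 \left(-3\right)^{4}}{-27} \left(-9\right) = -11 + - \frac{\left(-8\right)^{3} - 243}{27} \left(-9\right) = -11 + - \frac{-512 - 243}{27} \left(-9\right) = -11 + \left(- \frac{1}{27}\right) \left(-755\right) \left(-9\right) = -11 + \frac{755}{27} \left(-9\right) = -11 - \frac{755}{3} = - \frac{788}{3}$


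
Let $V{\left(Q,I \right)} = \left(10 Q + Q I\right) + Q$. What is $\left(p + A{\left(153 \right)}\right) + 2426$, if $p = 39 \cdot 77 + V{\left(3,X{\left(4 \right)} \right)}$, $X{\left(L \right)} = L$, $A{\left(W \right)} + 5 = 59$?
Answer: $5528$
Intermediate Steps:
$A{\left(W \right)} = 54$ ($A{\left(W \right)} = -5 + 59 = 54$)
$V{\left(Q,I \right)} = 11 Q + I Q$ ($V{\left(Q,I \right)} = \left(10 Q + I Q\right) + Q = 11 Q + I Q$)
$p = 3048$ ($p = 39 \cdot 77 + 3 \left(11 + 4\right) = 3003 + 3 \cdot 15 = 3003 + 45 = 3048$)
$\left(p + A{\left(153 \right)}\right) + 2426 = \left(3048 + 54\right) + 2426 = 3102 + 2426 = 5528$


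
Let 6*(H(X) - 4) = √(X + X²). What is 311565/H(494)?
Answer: -2492520/13553 + 311565*√27170/13553 ≈ 3605.4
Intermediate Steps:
H(X) = 4 + √(X + X²)/6
311565/H(494) = 311565/(4 + √(494*(1 + 494))/6) = 311565/(4 + √(494*495)/6) = 311565/(4 + √244530/6) = 311565/(4 + (3*√27170)/6) = 311565/(4 + √27170/2)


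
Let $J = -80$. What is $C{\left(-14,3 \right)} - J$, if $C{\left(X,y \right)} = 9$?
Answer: $89$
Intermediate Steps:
$C{\left(-14,3 \right)} - J = 9 - -80 = 9 + 80 = 89$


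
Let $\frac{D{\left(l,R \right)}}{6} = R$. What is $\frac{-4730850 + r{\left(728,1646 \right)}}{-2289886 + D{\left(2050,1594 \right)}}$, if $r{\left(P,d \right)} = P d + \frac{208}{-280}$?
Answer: $\frac{61819848}{39905635} \approx 1.5492$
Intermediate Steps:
$D{\left(l,R \right)} = 6 R$
$r{\left(P,d \right)} = - \frac{26}{35} + P d$ ($r{\left(P,d \right)} = P d + 208 \left(- \frac{1}{280}\right) = P d - \frac{26}{35} = - \frac{26}{35} + P d$)
$\frac{-4730850 + r{\left(728,1646 \right)}}{-2289886 + D{\left(2050,1594 \right)}} = \frac{-4730850 + \left(- \frac{26}{35} + 728 \cdot 1646\right)}{-2289886 + 6 \cdot 1594} = \frac{-4730850 + \left(- \frac{26}{35} + 1198288\right)}{-2289886 + 9564} = \frac{-4730850 + \frac{41940054}{35}}{-2280322} = \left(- \frac{123639696}{35}\right) \left(- \frac{1}{2280322}\right) = \frac{61819848}{39905635}$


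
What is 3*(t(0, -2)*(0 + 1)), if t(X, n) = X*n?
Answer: 0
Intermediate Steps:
3*(t(0, -2)*(0 + 1)) = 3*((0*(-2))*(0 + 1)) = 3*(0*1) = 3*0 = 0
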